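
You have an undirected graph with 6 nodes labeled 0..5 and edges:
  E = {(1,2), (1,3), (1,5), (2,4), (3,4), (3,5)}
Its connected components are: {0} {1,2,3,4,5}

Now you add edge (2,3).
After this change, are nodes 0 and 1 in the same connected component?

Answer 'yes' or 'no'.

Initial components: {0} {1,2,3,4,5}
Adding edge (2,3): both already in same component {1,2,3,4,5}. No change.
New components: {0} {1,2,3,4,5}
Are 0 and 1 in the same component? no

Answer: no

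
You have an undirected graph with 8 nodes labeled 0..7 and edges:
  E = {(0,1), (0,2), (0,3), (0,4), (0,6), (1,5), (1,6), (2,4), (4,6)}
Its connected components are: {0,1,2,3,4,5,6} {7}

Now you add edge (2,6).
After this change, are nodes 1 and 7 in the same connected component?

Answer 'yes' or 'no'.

Answer: no

Derivation:
Initial components: {0,1,2,3,4,5,6} {7}
Adding edge (2,6): both already in same component {0,1,2,3,4,5,6}. No change.
New components: {0,1,2,3,4,5,6} {7}
Are 1 and 7 in the same component? no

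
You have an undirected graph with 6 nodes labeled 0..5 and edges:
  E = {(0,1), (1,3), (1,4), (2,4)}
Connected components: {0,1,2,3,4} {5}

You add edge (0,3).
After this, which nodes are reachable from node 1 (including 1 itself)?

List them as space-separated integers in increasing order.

Before: nodes reachable from 1: {0,1,2,3,4}
Adding (0,3): both endpoints already in same component. Reachability from 1 unchanged.
After: nodes reachable from 1: {0,1,2,3,4}

Answer: 0 1 2 3 4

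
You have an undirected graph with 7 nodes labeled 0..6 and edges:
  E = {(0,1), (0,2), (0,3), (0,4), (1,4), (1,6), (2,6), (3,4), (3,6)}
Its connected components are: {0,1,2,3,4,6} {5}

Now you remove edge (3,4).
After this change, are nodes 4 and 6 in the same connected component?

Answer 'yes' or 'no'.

Answer: yes

Derivation:
Initial components: {0,1,2,3,4,6} {5}
Removing edge (3,4): not a bridge — component count unchanged at 2.
New components: {0,1,2,3,4,6} {5}
Are 4 and 6 in the same component? yes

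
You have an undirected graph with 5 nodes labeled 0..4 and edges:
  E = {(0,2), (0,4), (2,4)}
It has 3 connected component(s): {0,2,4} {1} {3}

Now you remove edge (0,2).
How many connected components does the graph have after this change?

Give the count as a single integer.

Initial component count: 3
Remove (0,2): not a bridge. Count unchanged: 3.
  After removal, components: {0,2,4} {1} {3}
New component count: 3

Answer: 3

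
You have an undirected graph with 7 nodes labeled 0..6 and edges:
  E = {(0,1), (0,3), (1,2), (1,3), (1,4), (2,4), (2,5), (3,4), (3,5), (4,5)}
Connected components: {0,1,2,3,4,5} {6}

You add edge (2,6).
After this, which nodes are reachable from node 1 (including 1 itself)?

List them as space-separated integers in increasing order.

Before: nodes reachable from 1: {0,1,2,3,4,5}
Adding (2,6): merges 1's component with another. Reachability grows.
After: nodes reachable from 1: {0,1,2,3,4,5,6}

Answer: 0 1 2 3 4 5 6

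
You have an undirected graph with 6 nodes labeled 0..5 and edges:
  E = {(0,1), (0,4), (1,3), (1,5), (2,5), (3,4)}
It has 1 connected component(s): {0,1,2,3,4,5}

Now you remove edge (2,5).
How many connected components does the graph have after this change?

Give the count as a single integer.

Initial component count: 1
Remove (2,5): it was a bridge. Count increases: 1 -> 2.
  After removal, components: {0,1,3,4,5} {2}
New component count: 2

Answer: 2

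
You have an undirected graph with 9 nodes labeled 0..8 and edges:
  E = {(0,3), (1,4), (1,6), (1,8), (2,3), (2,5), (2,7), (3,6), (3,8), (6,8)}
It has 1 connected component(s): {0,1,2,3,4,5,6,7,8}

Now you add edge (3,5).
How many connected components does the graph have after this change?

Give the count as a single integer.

Answer: 1

Derivation:
Initial component count: 1
Add (3,5): endpoints already in same component. Count unchanged: 1.
New component count: 1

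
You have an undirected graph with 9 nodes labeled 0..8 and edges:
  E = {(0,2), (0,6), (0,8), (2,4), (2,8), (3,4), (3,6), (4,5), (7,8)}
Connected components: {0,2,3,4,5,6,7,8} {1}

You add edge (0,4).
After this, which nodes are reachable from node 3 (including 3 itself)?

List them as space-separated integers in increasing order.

Before: nodes reachable from 3: {0,2,3,4,5,6,7,8}
Adding (0,4): both endpoints already in same component. Reachability from 3 unchanged.
After: nodes reachable from 3: {0,2,3,4,5,6,7,8}

Answer: 0 2 3 4 5 6 7 8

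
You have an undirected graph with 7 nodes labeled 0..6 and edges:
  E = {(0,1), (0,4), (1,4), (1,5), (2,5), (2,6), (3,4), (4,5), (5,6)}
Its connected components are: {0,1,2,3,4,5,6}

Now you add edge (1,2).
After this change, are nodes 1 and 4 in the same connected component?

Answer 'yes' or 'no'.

Initial components: {0,1,2,3,4,5,6}
Adding edge (1,2): both already in same component {0,1,2,3,4,5,6}. No change.
New components: {0,1,2,3,4,5,6}
Are 1 and 4 in the same component? yes

Answer: yes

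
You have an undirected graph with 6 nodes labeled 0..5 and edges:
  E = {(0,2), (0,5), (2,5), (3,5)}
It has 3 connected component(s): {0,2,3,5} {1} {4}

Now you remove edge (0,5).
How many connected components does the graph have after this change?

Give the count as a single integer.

Answer: 3

Derivation:
Initial component count: 3
Remove (0,5): not a bridge. Count unchanged: 3.
  After removal, components: {0,2,3,5} {1} {4}
New component count: 3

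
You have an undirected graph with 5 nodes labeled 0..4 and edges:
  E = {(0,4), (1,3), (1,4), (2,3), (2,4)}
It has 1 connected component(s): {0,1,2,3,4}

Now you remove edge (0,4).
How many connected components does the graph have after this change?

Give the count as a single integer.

Answer: 2

Derivation:
Initial component count: 1
Remove (0,4): it was a bridge. Count increases: 1 -> 2.
  After removal, components: {0} {1,2,3,4}
New component count: 2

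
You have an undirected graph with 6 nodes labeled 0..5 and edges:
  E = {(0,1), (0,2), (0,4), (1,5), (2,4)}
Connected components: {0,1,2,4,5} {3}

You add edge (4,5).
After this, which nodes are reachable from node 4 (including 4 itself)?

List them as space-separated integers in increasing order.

Answer: 0 1 2 4 5

Derivation:
Before: nodes reachable from 4: {0,1,2,4,5}
Adding (4,5): both endpoints already in same component. Reachability from 4 unchanged.
After: nodes reachable from 4: {0,1,2,4,5}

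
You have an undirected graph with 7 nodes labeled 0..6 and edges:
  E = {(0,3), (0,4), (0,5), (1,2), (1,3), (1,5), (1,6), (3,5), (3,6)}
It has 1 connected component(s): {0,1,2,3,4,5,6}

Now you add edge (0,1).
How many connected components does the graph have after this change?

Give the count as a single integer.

Initial component count: 1
Add (0,1): endpoints already in same component. Count unchanged: 1.
New component count: 1

Answer: 1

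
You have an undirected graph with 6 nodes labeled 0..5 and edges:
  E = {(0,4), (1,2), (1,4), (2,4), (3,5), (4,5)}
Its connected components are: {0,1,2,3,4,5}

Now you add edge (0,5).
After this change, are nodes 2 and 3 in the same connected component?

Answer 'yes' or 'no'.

Initial components: {0,1,2,3,4,5}
Adding edge (0,5): both already in same component {0,1,2,3,4,5}. No change.
New components: {0,1,2,3,4,5}
Are 2 and 3 in the same component? yes

Answer: yes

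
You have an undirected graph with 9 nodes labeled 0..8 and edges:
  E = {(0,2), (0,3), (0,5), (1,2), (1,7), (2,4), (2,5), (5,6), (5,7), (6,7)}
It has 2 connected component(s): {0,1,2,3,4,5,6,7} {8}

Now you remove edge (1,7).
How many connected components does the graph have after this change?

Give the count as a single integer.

Initial component count: 2
Remove (1,7): not a bridge. Count unchanged: 2.
  After removal, components: {0,1,2,3,4,5,6,7} {8}
New component count: 2

Answer: 2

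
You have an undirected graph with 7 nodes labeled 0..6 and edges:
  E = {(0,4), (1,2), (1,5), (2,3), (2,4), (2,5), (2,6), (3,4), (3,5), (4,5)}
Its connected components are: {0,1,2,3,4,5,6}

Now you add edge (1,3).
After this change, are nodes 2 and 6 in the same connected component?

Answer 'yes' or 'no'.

Answer: yes

Derivation:
Initial components: {0,1,2,3,4,5,6}
Adding edge (1,3): both already in same component {0,1,2,3,4,5,6}. No change.
New components: {0,1,2,3,4,5,6}
Are 2 and 6 in the same component? yes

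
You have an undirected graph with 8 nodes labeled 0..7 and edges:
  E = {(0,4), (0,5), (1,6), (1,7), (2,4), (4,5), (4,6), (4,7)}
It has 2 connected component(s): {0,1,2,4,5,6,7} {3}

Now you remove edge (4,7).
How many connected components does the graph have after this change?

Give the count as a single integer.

Answer: 2

Derivation:
Initial component count: 2
Remove (4,7): not a bridge. Count unchanged: 2.
  After removal, components: {0,1,2,4,5,6,7} {3}
New component count: 2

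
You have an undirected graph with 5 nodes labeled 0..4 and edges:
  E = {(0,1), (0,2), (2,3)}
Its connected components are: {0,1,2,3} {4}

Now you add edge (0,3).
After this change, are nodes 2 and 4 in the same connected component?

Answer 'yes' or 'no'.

Initial components: {0,1,2,3} {4}
Adding edge (0,3): both already in same component {0,1,2,3}. No change.
New components: {0,1,2,3} {4}
Are 2 and 4 in the same component? no

Answer: no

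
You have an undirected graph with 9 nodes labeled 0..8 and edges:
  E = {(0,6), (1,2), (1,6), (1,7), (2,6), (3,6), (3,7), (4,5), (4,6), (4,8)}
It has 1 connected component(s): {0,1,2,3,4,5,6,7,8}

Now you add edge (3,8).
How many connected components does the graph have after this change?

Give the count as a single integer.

Answer: 1

Derivation:
Initial component count: 1
Add (3,8): endpoints already in same component. Count unchanged: 1.
New component count: 1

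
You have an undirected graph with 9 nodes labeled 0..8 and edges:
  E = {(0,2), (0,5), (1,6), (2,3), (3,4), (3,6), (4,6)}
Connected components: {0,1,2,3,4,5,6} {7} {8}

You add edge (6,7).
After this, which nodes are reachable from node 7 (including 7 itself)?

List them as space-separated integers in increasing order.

Before: nodes reachable from 7: {7}
Adding (6,7): merges 7's component with another. Reachability grows.
After: nodes reachable from 7: {0,1,2,3,4,5,6,7}

Answer: 0 1 2 3 4 5 6 7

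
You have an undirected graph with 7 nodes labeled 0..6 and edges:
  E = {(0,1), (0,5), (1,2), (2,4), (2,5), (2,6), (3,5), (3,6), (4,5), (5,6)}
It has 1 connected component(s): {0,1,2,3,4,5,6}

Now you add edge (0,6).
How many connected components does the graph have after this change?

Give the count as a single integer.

Answer: 1

Derivation:
Initial component count: 1
Add (0,6): endpoints already in same component. Count unchanged: 1.
New component count: 1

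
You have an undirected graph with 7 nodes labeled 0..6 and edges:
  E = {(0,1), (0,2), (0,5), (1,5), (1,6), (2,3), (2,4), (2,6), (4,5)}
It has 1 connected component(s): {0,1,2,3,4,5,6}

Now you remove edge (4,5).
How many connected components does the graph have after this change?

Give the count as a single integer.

Initial component count: 1
Remove (4,5): not a bridge. Count unchanged: 1.
  After removal, components: {0,1,2,3,4,5,6}
New component count: 1

Answer: 1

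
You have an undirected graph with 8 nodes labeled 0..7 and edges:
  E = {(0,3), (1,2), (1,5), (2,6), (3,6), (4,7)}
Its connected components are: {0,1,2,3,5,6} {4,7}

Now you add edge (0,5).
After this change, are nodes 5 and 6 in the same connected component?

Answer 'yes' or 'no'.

Answer: yes

Derivation:
Initial components: {0,1,2,3,5,6} {4,7}
Adding edge (0,5): both already in same component {0,1,2,3,5,6}. No change.
New components: {0,1,2,3,5,6} {4,7}
Are 5 and 6 in the same component? yes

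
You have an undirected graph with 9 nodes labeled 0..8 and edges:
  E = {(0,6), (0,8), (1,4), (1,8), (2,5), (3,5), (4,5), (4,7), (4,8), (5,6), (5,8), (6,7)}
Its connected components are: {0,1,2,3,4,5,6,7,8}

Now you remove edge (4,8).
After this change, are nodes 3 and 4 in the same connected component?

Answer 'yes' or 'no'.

Initial components: {0,1,2,3,4,5,6,7,8}
Removing edge (4,8): not a bridge — component count unchanged at 1.
New components: {0,1,2,3,4,5,6,7,8}
Are 3 and 4 in the same component? yes

Answer: yes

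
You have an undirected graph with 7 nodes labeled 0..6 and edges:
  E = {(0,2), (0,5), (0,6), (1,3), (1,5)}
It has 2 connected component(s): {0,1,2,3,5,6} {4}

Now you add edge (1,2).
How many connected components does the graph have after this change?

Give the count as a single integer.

Initial component count: 2
Add (1,2): endpoints already in same component. Count unchanged: 2.
New component count: 2

Answer: 2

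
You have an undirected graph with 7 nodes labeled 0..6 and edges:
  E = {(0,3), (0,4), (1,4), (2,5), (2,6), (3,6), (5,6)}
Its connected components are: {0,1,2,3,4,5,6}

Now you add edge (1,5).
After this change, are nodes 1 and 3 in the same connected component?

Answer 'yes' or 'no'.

Initial components: {0,1,2,3,4,5,6}
Adding edge (1,5): both already in same component {0,1,2,3,4,5,6}. No change.
New components: {0,1,2,3,4,5,6}
Are 1 and 3 in the same component? yes

Answer: yes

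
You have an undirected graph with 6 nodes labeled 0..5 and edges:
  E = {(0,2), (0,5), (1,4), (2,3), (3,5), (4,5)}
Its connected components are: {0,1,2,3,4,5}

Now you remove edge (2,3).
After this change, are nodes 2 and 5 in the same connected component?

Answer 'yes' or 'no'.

Answer: yes

Derivation:
Initial components: {0,1,2,3,4,5}
Removing edge (2,3): not a bridge — component count unchanged at 1.
New components: {0,1,2,3,4,5}
Are 2 and 5 in the same component? yes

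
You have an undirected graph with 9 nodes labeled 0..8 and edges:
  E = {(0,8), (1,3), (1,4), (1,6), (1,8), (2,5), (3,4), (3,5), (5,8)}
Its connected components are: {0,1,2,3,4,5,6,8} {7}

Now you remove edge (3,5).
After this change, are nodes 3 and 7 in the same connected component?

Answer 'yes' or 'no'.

Initial components: {0,1,2,3,4,5,6,8} {7}
Removing edge (3,5): not a bridge — component count unchanged at 2.
New components: {0,1,2,3,4,5,6,8} {7}
Are 3 and 7 in the same component? no

Answer: no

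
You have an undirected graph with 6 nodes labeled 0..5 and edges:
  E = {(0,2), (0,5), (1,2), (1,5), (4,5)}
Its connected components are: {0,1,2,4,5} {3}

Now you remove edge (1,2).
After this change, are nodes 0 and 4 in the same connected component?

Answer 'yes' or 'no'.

Answer: yes

Derivation:
Initial components: {0,1,2,4,5} {3}
Removing edge (1,2): not a bridge — component count unchanged at 2.
New components: {0,1,2,4,5} {3}
Are 0 and 4 in the same component? yes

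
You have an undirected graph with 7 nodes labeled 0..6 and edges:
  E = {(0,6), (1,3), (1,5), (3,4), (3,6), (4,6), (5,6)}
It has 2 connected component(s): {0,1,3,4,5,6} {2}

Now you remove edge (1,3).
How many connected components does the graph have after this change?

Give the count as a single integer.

Initial component count: 2
Remove (1,3): not a bridge. Count unchanged: 2.
  After removal, components: {0,1,3,4,5,6} {2}
New component count: 2

Answer: 2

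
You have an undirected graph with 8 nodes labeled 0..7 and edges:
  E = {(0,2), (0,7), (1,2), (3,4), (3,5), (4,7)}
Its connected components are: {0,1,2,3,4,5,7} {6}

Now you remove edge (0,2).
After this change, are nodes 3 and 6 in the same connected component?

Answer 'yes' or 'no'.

Initial components: {0,1,2,3,4,5,7} {6}
Removing edge (0,2): it was a bridge — component count 2 -> 3.
New components: {0,3,4,5,7} {1,2} {6}
Are 3 and 6 in the same component? no

Answer: no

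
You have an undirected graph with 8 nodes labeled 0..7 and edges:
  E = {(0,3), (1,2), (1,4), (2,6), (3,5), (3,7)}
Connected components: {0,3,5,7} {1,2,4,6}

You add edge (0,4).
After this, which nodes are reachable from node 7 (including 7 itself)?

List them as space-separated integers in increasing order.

Before: nodes reachable from 7: {0,3,5,7}
Adding (0,4): merges 7's component with another. Reachability grows.
After: nodes reachable from 7: {0,1,2,3,4,5,6,7}

Answer: 0 1 2 3 4 5 6 7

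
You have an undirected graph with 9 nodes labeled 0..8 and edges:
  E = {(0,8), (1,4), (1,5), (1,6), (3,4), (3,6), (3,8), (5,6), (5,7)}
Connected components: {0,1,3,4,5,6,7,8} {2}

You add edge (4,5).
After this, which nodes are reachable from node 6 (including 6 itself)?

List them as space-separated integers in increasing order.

Answer: 0 1 3 4 5 6 7 8

Derivation:
Before: nodes reachable from 6: {0,1,3,4,5,6,7,8}
Adding (4,5): both endpoints already in same component. Reachability from 6 unchanged.
After: nodes reachable from 6: {0,1,3,4,5,6,7,8}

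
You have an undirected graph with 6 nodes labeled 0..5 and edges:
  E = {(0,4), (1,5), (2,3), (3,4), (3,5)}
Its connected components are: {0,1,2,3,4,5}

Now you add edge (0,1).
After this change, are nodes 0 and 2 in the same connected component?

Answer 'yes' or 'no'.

Initial components: {0,1,2,3,4,5}
Adding edge (0,1): both already in same component {0,1,2,3,4,5}. No change.
New components: {0,1,2,3,4,5}
Are 0 and 2 in the same component? yes

Answer: yes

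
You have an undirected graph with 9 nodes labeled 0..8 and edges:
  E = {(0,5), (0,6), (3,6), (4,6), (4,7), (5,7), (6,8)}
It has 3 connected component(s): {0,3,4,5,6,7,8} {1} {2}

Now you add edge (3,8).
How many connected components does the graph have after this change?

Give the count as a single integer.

Initial component count: 3
Add (3,8): endpoints already in same component. Count unchanged: 3.
New component count: 3

Answer: 3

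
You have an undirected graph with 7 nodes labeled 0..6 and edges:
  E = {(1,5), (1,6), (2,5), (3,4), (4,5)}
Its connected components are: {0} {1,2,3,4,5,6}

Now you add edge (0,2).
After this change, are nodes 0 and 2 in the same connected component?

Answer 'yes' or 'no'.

Answer: yes

Derivation:
Initial components: {0} {1,2,3,4,5,6}
Adding edge (0,2): merges {0} and {1,2,3,4,5,6}.
New components: {0,1,2,3,4,5,6}
Are 0 and 2 in the same component? yes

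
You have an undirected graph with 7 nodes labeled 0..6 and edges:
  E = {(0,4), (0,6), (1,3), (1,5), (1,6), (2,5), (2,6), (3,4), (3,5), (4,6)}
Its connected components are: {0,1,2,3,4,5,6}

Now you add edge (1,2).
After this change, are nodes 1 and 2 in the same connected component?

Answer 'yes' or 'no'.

Initial components: {0,1,2,3,4,5,6}
Adding edge (1,2): both already in same component {0,1,2,3,4,5,6}. No change.
New components: {0,1,2,3,4,5,6}
Are 1 and 2 in the same component? yes

Answer: yes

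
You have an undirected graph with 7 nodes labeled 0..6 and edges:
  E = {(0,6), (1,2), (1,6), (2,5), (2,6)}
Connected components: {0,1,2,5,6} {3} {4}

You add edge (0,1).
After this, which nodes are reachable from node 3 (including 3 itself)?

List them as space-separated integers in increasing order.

Before: nodes reachable from 3: {3}
Adding (0,1): both endpoints already in same component. Reachability from 3 unchanged.
After: nodes reachable from 3: {3}

Answer: 3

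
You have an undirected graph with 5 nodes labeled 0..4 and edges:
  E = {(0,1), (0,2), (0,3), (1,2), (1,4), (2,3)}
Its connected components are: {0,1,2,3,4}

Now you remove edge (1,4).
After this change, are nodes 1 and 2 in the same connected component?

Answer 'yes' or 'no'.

Initial components: {0,1,2,3,4}
Removing edge (1,4): it was a bridge — component count 1 -> 2.
New components: {0,1,2,3} {4}
Are 1 and 2 in the same component? yes

Answer: yes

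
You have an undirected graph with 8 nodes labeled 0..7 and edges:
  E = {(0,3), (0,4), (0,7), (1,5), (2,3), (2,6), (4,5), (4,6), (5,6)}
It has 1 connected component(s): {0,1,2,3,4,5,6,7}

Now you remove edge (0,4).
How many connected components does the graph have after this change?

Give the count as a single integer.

Answer: 1

Derivation:
Initial component count: 1
Remove (0,4): not a bridge. Count unchanged: 1.
  After removal, components: {0,1,2,3,4,5,6,7}
New component count: 1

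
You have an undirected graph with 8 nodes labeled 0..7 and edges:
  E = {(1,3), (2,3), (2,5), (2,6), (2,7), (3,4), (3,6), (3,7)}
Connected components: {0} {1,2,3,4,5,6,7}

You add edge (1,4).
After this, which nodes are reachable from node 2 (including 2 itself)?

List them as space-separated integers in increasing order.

Before: nodes reachable from 2: {1,2,3,4,5,6,7}
Adding (1,4): both endpoints already in same component. Reachability from 2 unchanged.
After: nodes reachable from 2: {1,2,3,4,5,6,7}

Answer: 1 2 3 4 5 6 7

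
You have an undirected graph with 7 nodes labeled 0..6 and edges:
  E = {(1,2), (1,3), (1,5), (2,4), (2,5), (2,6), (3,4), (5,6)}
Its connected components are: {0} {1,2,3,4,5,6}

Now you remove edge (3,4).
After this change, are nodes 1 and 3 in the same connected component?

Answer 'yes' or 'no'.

Answer: yes

Derivation:
Initial components: {0} {1,2,3,4,5,6}
Removing edge (3,4): not a bridge — component count unchanged at 2.
New components: {0} {1,2,3,4,5,6}
Are 1 and 3 in the same component? yes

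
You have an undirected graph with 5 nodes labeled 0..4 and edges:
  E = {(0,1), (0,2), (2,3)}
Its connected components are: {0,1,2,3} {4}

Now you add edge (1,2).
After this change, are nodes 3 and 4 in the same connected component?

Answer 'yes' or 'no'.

Initial components: {0,1,2,3} {4}
Adding edge (1,2): both already in same component {0,1,2,3}. No change.
New components: {0,1,2,3} {4}
Are 3 and 4 in the same component? no

Answer: no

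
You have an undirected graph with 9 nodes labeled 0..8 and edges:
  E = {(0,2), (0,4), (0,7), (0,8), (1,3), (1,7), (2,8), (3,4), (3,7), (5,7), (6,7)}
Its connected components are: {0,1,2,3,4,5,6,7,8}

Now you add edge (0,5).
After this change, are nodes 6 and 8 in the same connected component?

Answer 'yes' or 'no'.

Answer: yes

Derivation:
Initial components: {0,1,2,3,4,5,6,7,8}
Adding edge (0,5): both already in same component {0,1,2,3,4,5,6,7,8}. No change.
New components: {0,1,2,3,4,5,6,7,8}
Are 6 and 8 in the same component? yes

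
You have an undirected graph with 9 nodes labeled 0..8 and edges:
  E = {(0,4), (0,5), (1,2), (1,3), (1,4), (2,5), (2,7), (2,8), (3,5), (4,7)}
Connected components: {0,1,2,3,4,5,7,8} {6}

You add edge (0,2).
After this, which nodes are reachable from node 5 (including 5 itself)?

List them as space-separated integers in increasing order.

Before: nodes reachable from 5: {0,1,2,3,4,5,7,8}
Adding (0,2): both endpoints already in same component. Reachability from 5 unchanged.
After: nodes reachable from 5: {0,1,2,3,4,5,7,8}

Answer: 0 1 2 3 4 5 7 8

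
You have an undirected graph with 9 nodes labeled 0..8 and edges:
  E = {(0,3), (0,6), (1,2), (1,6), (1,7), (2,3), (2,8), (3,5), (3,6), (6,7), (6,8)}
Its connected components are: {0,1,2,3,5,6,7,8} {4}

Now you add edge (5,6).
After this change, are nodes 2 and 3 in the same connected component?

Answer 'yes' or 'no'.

Initial components: {0,1,2,3,5,6,7,8} {4}
Adding edge (5,6): both already in same component {0,1,2,3,5,6,7,8}. No change.
New components: {0,1,2,3,5,6,7,8} {4}
Are 2 and 3 in the same component? yes

Answer: yes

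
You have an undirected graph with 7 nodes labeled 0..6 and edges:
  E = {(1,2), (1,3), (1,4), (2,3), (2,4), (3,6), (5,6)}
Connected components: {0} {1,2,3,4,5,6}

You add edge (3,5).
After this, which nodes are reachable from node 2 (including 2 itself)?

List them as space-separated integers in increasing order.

Before: nodes reachable from 2: {1,2,3,4,5,6}
Adding (3,5): both endpoints already in same component. Reachability from 2 unchanged.
After: nodes reachable from 2: {1,2,3,4,5,6}

Answer: 1 2 3 4 5 6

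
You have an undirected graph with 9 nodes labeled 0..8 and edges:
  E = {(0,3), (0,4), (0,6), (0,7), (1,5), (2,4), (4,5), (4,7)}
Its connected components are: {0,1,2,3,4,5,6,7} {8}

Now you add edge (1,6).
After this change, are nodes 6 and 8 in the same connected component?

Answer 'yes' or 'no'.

Initial components: {0,1,2,3,4,5,6,7} {8}
Adding edge (1,6): both already in same component {0,1,2,3,4,5,6,7}. No change.
New components: {0,1,2,3,4,5,6,7} {8}
Are 6 and 8 in the same component? no

Answer: no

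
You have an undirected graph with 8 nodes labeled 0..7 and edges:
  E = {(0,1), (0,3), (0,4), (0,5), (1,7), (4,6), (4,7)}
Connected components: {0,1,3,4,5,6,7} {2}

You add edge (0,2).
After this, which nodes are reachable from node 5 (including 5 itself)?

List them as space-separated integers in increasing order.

Before: nodes reachable from 5: {0,1,3,4,5,6,7}
Adding (0,2): merges 5's component with another. Reachability grows.
After: nodes reachable from 5: {0,1,2,3,4,5,6,7}

Answer: 0 1 2 3 4 5 6 7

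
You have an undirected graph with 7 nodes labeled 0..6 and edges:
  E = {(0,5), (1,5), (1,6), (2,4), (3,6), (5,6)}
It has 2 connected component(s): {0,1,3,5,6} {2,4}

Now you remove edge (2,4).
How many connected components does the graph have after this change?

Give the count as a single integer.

Answer: 3

Derivation:
Initial component count: 2
Remove (2,4): it was a bridge. Count increases: 2 -> 3.
  After removal, components: {0,1,3,5,6} {2} {4}
New component count: 3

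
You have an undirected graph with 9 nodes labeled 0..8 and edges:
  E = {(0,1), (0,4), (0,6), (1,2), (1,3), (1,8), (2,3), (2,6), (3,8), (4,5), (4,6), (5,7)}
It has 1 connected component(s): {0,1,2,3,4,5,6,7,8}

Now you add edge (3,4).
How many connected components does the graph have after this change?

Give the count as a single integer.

Initial component count: 1
Add (3,4): endpoints already in same component. Count unchanged: 1.
New component count: 1

Answer: 1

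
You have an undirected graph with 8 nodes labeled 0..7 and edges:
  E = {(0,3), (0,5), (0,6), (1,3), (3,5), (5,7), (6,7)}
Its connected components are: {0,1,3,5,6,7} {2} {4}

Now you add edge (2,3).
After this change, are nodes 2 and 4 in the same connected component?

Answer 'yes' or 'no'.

Answer: no

Derivation:
Initial components: {0,1,3,5,6,7} {2} {4}
Adding edge (2,3): merges {2} and {0,1,3,5,6,7}.
New components: {0,1,2,3,5,6,7} {4}
Are 2 and 4 in the same component? no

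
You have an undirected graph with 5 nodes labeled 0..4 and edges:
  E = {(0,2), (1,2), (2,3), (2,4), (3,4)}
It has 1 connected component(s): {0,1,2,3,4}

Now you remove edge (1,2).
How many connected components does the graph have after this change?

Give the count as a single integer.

Initial component count: 1
Remove (1,2): it was a bridge. Count increases: 1 -> 2.
  After removal, components: {0,2,3,4} {1}
New component count: 2

Answer: 2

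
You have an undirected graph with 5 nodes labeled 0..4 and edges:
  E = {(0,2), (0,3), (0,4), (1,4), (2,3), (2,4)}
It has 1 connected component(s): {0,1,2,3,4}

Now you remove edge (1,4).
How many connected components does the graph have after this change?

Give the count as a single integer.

Initial component count: 1
Remove (1,4): it was a bridge. Count increases: 1 -> 2.
  After removal, components: {0,2,3,4} {1}
New component count: 2

Answer: 2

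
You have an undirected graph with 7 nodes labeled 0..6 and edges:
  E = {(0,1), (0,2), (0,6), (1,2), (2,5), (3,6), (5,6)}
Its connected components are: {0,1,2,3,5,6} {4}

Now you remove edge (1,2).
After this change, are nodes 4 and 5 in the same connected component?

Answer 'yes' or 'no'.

Answer: no

Derivation:
Initial components: {0,1,2,3,5,6} {4}
Removing edge (1,2): not a bridge — component count unchanged at 2.
New components: {0,1,2,3,5,6} {4}
Are 4 and 5 in the same component? no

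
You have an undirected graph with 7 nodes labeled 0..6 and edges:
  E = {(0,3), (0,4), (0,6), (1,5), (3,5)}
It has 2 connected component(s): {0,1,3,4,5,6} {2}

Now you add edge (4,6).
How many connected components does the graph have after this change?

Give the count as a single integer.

Initial component count: 2
Add (4,6): endpoints already in same component. Count unchanged: 2.
New component count: 2

Answer: 2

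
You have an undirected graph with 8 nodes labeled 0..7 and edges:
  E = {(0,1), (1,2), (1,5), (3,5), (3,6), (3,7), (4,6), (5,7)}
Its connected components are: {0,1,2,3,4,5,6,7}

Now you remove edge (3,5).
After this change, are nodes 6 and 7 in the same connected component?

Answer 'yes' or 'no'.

Initial components: {0,1,2,3,4,5,6,7}
Removing edge (3,5): not a bridge — component count unchanged at 1.
New components: {0,1,2,3,4,5,6,7}
Are 6 and 7 in the same component? yes

Answer: yes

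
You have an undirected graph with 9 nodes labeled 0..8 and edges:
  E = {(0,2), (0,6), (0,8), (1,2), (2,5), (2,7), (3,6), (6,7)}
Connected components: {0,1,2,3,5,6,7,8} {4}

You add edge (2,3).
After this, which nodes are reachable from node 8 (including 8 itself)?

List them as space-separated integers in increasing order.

Before: nodes reachable from 8: {0,1,2,3,5,6,7,8}
Adding (2,3): both endpoints already in same component. Reachability from 8 unchanged.
After: nodes reachable from 8: {0,1,2,3,5,6,7,8}

Answer: 0 1 2 3 5 6 7 8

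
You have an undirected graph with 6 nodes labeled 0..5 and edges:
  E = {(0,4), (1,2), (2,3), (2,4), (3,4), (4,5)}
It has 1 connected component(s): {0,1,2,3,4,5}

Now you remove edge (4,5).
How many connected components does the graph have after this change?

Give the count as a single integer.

Initial component count: 1
Remove (4,5): it was a bridge. Count increases: 1 -> 2.
  After removal, components: {0,1,2,3,4} {5}
New component count: 2

Answer: 2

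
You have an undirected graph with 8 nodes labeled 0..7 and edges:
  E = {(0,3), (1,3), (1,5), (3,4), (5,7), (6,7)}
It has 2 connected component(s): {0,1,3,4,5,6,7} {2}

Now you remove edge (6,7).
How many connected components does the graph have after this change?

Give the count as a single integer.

Answer: 3

Derivation:
Initial component count: 2
Remove (6,7): it was a bridge. Count increases: 2 -> 3.
  After removal, components: {0,1,3,4,5,7} {2} {6}
New component count: 3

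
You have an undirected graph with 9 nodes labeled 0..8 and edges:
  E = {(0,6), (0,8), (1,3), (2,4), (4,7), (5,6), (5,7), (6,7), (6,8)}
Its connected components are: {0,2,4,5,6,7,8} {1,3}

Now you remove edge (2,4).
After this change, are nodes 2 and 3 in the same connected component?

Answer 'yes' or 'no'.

Initial components: {0,2,4,5,6,7,8} {1,3}
Removing edge (2,4): it was a bridge — component count 2 -> 3.
New components: {0,4,5,6,7,8} {1,3} {2}
Are 2 and 3 in the same component? no

Answer: no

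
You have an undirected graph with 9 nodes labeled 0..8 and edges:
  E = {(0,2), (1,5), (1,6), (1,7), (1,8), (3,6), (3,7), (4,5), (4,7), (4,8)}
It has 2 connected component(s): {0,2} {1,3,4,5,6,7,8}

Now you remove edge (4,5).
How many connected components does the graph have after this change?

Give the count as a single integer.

Answer: 2

Derivation:
Initial component count: 2
Remove (4,5): not a bridge. Count unchanged: 2.
  After removal, components: {0,2} {1,3,4,5,6,7,8}
New component count: 2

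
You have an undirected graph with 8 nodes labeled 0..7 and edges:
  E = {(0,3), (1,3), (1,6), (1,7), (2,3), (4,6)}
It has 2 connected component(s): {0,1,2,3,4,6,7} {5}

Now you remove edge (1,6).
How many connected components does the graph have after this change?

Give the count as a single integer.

Answer: 3

Derivation:
Initial component count: 2
Remove (1,6): it was a bridge. Count increases: 2 -> 3.
  After removal, components: {0,1,2,3,7} {4,6} {5}
New component count: 3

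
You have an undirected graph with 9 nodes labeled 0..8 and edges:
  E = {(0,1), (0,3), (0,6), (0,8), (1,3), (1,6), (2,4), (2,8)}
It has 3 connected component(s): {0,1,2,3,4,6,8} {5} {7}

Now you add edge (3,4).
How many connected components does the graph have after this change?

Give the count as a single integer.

Answer: 3

Derivation:
Initial component count: 3
Add (3,4): endpoints already in same component. Count unchanged: 3.
New component count: 3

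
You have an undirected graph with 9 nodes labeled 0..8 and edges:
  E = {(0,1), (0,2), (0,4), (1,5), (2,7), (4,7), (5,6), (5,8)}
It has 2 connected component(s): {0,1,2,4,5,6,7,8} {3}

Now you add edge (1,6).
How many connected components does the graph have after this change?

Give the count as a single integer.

Initial component count: 2
Add (1,6): endpoints already in same component. Count unchanged: 2.
New component count: 2

Answer: 2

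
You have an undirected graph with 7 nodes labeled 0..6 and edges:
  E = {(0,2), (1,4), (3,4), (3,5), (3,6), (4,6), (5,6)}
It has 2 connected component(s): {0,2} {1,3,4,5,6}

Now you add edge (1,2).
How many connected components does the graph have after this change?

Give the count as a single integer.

Answer: 1

Derivation:
Initial component count: 2
Add (1,2): merges two components. Count decreases: 2 -> 1.
New component count: 1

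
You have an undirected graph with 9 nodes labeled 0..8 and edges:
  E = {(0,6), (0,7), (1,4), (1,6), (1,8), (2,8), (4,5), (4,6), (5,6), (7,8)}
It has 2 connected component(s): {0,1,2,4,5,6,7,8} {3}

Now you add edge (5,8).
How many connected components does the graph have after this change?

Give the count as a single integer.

Initial component count: 2
Add (5,8): endpoints already in same component. Count unchanged: 2.
New component count: 2

Answer: 2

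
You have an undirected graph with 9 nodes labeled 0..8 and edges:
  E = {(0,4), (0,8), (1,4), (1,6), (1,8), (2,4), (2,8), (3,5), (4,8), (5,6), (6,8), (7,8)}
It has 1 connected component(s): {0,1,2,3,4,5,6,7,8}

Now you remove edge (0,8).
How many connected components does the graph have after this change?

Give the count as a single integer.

Answer: 1

Derivation:
Initial component count: 1
Remove (0,8): not a bridge. Count unchanged: 1.
  After removal, components: {0,1,2,3,4,5,6,7,8}
New component count: 1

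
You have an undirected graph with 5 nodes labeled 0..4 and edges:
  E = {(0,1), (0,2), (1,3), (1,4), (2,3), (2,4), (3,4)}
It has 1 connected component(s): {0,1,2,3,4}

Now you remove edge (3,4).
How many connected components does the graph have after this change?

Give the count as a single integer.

Initial component count: 1
Remove (3,4): not a bridge. Count unchanged: 1.
  After removal, components: {0,1,2,3,4}
New component count: 1

Answer: 1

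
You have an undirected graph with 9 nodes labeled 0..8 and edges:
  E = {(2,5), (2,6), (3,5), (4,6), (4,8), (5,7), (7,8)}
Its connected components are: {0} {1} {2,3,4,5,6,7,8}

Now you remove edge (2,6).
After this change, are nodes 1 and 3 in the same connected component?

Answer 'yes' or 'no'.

Answer: no

Derivation:
Initial components: {0} {1} {2,3,4,5,6,7,8}
Removing edge (2,6): not a bridge — component count unchanged at 3.
New components: {0} {1} {2,3,4,5,6,7,8}
Are 1 and 3 in the same component? no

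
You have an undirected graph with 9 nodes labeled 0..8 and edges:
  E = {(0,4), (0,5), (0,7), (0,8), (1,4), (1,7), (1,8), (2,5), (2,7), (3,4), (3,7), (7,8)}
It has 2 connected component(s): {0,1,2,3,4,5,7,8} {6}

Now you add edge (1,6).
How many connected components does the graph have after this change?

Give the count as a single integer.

Answer: 1

Derivation:
Initial component count: 2
Add (1,6): merges two components. Count decreases: 2 -> 1.
New component count: 1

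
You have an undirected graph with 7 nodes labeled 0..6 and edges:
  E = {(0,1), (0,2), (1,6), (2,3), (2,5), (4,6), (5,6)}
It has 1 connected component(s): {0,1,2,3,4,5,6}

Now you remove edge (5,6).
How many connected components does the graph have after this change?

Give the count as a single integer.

Answer: 1

Derivation:
Initial component count: 1
Remove (5,6): not a bridge. Count unchanged: 1.
  After removal, components: {0,1,2,3,4,5,6}
New component count: 1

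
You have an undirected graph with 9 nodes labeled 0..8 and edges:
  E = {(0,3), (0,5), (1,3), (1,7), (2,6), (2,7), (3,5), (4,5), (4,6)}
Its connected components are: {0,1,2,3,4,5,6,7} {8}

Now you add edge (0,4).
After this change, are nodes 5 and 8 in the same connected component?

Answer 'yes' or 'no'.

Answer: no

Derivation:
Initial components: {0,1,2,3,4,5,6,7} {8}
Adding edge (0,4): both already in same component {0,1,2,3,4,5,6,7}. No change.
New components: {0,1,2,3,4,5,6,7} {8}
Are 5 and 8 in the same component? no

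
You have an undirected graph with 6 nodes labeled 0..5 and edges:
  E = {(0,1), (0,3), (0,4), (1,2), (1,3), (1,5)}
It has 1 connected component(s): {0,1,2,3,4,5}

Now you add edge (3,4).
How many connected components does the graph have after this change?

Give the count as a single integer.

Initial component count: 1
Add (3,4): endpoints already in same component. Count unchanged: 1.
New component count: 1

Answer: 1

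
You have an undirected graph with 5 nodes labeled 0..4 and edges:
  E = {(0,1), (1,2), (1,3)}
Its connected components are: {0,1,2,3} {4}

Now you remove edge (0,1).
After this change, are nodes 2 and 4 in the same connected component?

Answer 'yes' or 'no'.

Initial components: {0,1,2,3} {4}
Removing edge (0,1): it was a bridge — component count 2 -> 3.
New components: {0} {1,2,3} {4}
Are 2 and 4 in the same component? no

Answer: no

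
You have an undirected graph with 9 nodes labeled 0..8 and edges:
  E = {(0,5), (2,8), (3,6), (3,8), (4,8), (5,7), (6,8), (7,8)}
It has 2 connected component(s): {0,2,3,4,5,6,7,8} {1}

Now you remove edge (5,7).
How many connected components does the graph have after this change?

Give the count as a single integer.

Answer: 3

Derivation:
Initial component count: 2
Remove (5,7): it was a bridge. Count increases: 2 -> 3.
  After removal, components: {0,5} {1} {2,3,4,6,7,8}
New component count: 3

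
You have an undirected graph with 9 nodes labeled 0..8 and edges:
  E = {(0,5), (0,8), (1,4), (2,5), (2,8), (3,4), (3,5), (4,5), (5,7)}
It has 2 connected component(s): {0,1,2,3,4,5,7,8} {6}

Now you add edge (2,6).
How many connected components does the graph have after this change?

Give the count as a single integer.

Initial component count: 2
Add (2,6): merges two components. Count decreases: 2 -> 1.
New component count: 1

Answer: 1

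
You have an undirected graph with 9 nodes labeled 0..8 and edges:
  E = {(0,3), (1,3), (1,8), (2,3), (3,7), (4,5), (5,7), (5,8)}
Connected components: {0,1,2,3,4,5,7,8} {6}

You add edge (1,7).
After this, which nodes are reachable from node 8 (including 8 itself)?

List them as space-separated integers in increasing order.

Before: nodes reachable from 8: {0,1,2,3,4,5,7,8}
Adding (1,7): both endpoints already in same component. Reachability from 8 unchanged.
After: nodes reachable from 8: {0,1,2,3,4,5,7,8}

Answer: 0 1 2 3 4 5 7 8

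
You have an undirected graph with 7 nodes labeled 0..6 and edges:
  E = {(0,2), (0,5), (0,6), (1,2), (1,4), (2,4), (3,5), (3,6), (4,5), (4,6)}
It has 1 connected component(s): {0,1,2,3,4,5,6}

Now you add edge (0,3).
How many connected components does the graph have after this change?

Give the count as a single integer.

Answer: 1

Derivation:
Initial component count: 1
Add (0,3): endpoints already in same component. Count unchanged: 1.
New component count: 1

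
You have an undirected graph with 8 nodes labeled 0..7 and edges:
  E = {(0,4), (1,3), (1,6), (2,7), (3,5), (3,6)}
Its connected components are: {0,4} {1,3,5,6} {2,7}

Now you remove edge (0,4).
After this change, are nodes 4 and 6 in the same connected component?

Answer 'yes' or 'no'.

Answer: no

Derivation:
Initial components: {0,4} {1,3,5,6} {2,7}
Removing edge (0,4): it was a bridge — component count 3 -> 4.
New components: {0} {1,3,5,6} {2,7} {4}
Are 4 and 6 in the same component? no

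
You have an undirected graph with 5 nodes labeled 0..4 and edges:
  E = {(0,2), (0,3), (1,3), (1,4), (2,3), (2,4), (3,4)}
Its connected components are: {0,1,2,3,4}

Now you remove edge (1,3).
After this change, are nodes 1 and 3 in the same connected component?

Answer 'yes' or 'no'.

Initial components: {0,1,2,3,4}
Removing edge (1,3): not a bridge — component count unchanged at 1.
New components: {0,1,2,3,4}
Are 1 and 3 in the same component? yes

Answer: yes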